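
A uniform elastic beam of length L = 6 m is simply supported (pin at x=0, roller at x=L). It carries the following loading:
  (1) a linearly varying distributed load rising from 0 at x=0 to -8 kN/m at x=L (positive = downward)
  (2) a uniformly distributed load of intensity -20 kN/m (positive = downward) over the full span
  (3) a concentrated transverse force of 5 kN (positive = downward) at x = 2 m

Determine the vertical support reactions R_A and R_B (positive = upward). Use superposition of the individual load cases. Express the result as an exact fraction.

R_A = -194/3 kN, R_B = -223/3 kN

Load 1 — triangular load w₀=-8 kN/m (0→w₀ over full span):
  R_A = w₀L/6 = (-8)·6/6 = -8 kN
  R_B = w₀L/3 = (-8)·6/3 = -16 kN
Load 2 — uniform load w=-20 kN/m over full span:
  R_A = wL/2 = (-20)·6/2 = -60 kN
  R_B = wL/2 = (-20)·6/2 = -60 kN
Load 3 — point force P=5 kN at a=2 m (b=L-a=4):
  R_A = Pb/L = 5·4/6 = 10/3 kN
  R_B = Pa/L = 5·2/6 = 5/3 kN
Superposition: R_A = -194/3 kN, R_B = -223/3 kN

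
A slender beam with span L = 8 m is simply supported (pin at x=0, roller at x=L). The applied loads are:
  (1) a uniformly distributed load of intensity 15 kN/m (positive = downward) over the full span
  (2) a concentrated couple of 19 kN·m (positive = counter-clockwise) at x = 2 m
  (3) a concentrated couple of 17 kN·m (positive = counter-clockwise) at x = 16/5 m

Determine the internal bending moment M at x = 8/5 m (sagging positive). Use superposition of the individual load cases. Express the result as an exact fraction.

Load 1 — uniform load w=15 kN/m over full span:
  M_1 = wx(L-x)/2 = 15·(8/5)·(8-(8/5))/2 = 384/5 kN·m
Load 2 — applied couple M₀=19 kN·m at a=2 m (b=L-a=6):
  M_2 = M₀x/L  [x≤a] = 19·(8/5)/8 = 19/5 kN·m
Load 3 — applied couple M₀=17 kN·m at a=16/5 m (b=L-a=24/5):
  M_3 = M₀x/L  [x≤a] = 17·(8/5)/8 = 17/5 kN·m
Superposition: M = Σ M_i = 84 kN·m ≈ 84.000000 kN·m

M(8/5) = 84 kN·m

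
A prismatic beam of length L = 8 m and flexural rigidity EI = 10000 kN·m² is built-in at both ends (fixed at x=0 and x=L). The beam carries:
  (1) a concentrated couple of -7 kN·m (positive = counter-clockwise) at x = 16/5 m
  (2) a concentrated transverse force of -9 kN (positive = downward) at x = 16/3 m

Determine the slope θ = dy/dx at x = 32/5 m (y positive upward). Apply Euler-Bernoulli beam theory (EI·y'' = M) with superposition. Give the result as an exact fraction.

θ(32/5) = -769/1171875 rad

Load 1 — applied couple M₀=-7 kN·m at a=16/5 m (b=L-a=24/5):
  θ_1 = (R_Ax²/2 - M_Ax - M₀(x-a))/EI  [x>a] with R_A=-63/50, M_A=-21/25 = ((-63/50)·(32/5)²/2 - (-21/25)·(32/5) - (-7)·((32/5)-(16/5)))/10000 = 77/390625 rad
Load 2 — point force P=-9 kN at a=16/3 m (b=L-a=8/3):
  θ_2 = Pa²(L-x)(2bL-(3b+a)(L-x))/(2L³EI)  [x>a] = (-9)·(16/3)²·(8-(32/5))·(2·(8/3)·8-(3·(8/3)+(16/3))·(8-(32/5)))/(2·8³·10000) = -8/9375 rad
Superposition: θ = Σ θ_i = -769/1171875 rad ≈ -0.000656 rad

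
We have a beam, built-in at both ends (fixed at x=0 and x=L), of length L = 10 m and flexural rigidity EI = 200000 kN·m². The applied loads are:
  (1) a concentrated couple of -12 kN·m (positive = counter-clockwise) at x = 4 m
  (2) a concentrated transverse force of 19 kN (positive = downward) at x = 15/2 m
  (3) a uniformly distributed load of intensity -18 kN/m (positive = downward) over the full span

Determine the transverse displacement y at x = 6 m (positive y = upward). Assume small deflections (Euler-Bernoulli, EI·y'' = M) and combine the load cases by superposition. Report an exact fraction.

y(6) = 732549/400000000 m

Load 1 — applied couple M₀=-12 kN·m at a=4 m (b=L-a=6):
  y_1 = (R_Ax³/6 - M_Ax²/2 - M₀(x-a)²/2)/EI  [x>a] with R_A=-216/125, M_A=-36/25 = ((-216/125)·6³/6 - (-36/25)·6²/2 - (-12)·(6-4)²/2)/200000 = -24/390625 m
Load 2 — point force P=19 kN at a=15/2 m (b=L-a=5/2):
  y_2 = -Pb²x²(3aL-(3a+b)x)/(6L³EI)  [x≤a] = -19·(5/2)²·6²·(3·(15/2)·10-(3·(15/2)+(5/2))·6)/(6·10³·200000) = -171/640000 m
Load 3 — uniform load w=-18 kN/m over full span:
  y_3 = -wx²(L-x)²/(24EI) = -(-18)·6²·(10-6)²/(24·200000) = 27/12500 m
Superposition: y = Σ y_i = 732549/400000000 m ≈ 0.001831 m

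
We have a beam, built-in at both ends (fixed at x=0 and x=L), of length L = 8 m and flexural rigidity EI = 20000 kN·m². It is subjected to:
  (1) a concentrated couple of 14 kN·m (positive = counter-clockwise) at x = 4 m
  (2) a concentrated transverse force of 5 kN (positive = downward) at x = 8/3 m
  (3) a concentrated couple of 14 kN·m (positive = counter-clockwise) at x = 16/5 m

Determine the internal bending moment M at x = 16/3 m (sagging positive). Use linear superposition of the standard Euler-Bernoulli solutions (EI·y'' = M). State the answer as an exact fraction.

Load 1 — applied couple M₀=14 kN·m at a=4 m (b=L-a=4):
  M_1 = R_Ax - M_A - M₀  [x>a] with R_A=21/8, M_A=7/2 = (21/8)·(16/3) - (7/2) - 14 = -7/2 kN·m
Load 2 — point force P=5 kN at a=8/3 m (b=L-a=16/3):
  M_2 = Pa²(a+3b)(L-x)/L³ - Pa²b/L²  [x>a] = 5·(8/3)²·((8/3)+3·(16/3))·(8-(16/3))/8³ - 5·(8/3)²·(16/3)/8² = 40/81 kN·m
Load 3 — applied couple M₀=14 kN·m at a=16/5 m (b=L-a=24/5):
  M_3 = R_Ax - M_A - M₀  [x>a] with R_A=63/25, M_A=42/25 = (63/25)·(16/3) - (42/25) - 14 = -56/25 kN·m
Superposition: M = Σ M_i = -21247/4050 kN·m ≈ -5.246173 kN·m

M(16/3) = -21247/4050 kN·m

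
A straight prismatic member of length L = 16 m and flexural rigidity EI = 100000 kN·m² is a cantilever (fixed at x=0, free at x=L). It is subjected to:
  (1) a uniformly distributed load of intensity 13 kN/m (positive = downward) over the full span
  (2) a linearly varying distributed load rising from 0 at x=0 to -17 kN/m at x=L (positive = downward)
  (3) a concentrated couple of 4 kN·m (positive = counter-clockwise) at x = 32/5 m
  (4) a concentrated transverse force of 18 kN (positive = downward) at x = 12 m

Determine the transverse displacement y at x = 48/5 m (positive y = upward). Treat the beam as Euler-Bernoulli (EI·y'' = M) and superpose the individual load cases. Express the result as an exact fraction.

y(48/5) = -4993888/48828125 m

Load 1 — uniform load w=13 kN/m over full span:
  y_1 = -wx²(x²-4Lx+6L²)/(24EI) = -13·(48/5)²·((48/5)²-4·16·(48/5)+6·16²)/(24·100000) = -988416/1953125 m
Load 2 — triangular load w₀=-17 kN/m (0→w₀ over full span):
  y_2 = (w₀Lx³/12-w₀L²x²/6-w₀x⁵/(120L))/EI = ((-17)·16·(48/5)³/12-(-17)·16²·(48/5)²/6-(-17)·(48/5)⁵/(120·16))/100000 = 23200512/48828125 m
Load 3 — applied couple M₀=4 kN·m at a=32/5 m (b=L-a=48/5):
  y_3 = M₀a(2x-a)/(2EI)  [x>a] = 4·(32/5)·(2·(48/5)-(32/5))/(2·100000) = 128/78125 m
Load 4 — point force P=18 kN at a=12 m (b=L-a=4):
  y_4 = -Px²(3a-x)/(6EI)  [x≤a] = -18·(48/5)²·(3·12-(48/5))/(6·100000) = -28512/390625 m
Superposition: y = Σ y_i = -4993888/48828125 m ≈ -0.102275 m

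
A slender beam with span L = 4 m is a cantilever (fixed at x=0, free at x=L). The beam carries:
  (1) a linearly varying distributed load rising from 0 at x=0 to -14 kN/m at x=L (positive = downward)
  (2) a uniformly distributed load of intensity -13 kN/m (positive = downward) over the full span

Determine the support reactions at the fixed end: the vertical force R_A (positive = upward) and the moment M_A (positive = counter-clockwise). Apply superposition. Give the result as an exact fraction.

R_A = -80 kN, M_A = -536/3 kN·m

Load 1 — triangular load w₀=-14 kN/m (0→w₀ over full span):
  R_A = w₀L/2 = (-14)·4/2 = -28 kN
  M_A = w₀L²/3 = (-14)·4²/3 = -224/3 kN·m
Load 2 — uniform load w=-13 kN/m over full span:
  R_A = wL = (-13)·4 = -52 kN
  M_A = wL²/2 = (-13)·4²/2 = -104 kN·m
Superposition: R_A = -80 kN, M_A = -536/3 kN·m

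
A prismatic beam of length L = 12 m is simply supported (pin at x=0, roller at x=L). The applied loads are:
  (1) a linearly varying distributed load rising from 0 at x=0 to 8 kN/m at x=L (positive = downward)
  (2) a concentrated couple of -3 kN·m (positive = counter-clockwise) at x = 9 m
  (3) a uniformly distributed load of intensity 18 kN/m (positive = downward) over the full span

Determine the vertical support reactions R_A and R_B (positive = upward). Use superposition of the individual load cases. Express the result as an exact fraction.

R_A = 495/4 kN, R_B = 561/4 kN

Load 1 — triangular load w₀=8 kN/m (0→w₀ over full span):
  R_A = w₀L/6 = 8·12/6 = 16 kN
  R_B = w₀L/3 = 8·12/3 = 32 kN
Load 2 — applied couple M₀=-3 kN·m at a=9 m (b=L-a=3):
  R_A = M₀/L = (-3)/12 = -1/4 kN
  R_B = -M₀/L = -(-3)/12 = 1/4 kN
Load 3 — uniform load w=18 kN/m over full span:
  R_A = wL/2 = 18·12/2 = 108 kN
  R_B = wL/2 = 18·12/2 = 108 kN
Superposition: R_A = 495/4 kN, R_B = 561/4 kN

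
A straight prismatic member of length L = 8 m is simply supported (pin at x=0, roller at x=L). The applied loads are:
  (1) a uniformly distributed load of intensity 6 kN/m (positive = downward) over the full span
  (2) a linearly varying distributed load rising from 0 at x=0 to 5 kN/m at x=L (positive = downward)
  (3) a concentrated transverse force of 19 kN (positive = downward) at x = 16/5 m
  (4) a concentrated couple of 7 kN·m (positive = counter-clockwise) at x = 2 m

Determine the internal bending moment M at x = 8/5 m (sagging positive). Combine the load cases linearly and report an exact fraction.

M(8/5) = 303/5 kN·m

Load 1 — uniform load w=6 kN/m over full span:
  M_1 = wx(L-x)/2 = 6·(8/5)·(8-(8/5))/2 = 768/25 kN·m
Load 2 — triangular load w₀=5 kN/m (0→w₀ over full span):
  M_2 = w₀Lx/6 - w₀x³/(6L) = 5·8·(8/5)/6 - 5·(8/5)³/(6·8) = 256/25 kN·m
Load 3 — point force P=19 kN at a=16/5 m (b=L-a=24/5):
  M_3 = Pbx/L  [x≤a] = 19·(24/5)·(8/5)/8 = 456/25 kN·m
Load 4 — applied couple M₀=7 kN·m at a=2 m (b=L-a=6):
  M_4 = M₀x/L  [x≤a] = 7·(8/5)/8 = 7/5 kN·m
Superposition: M = Σ M_i = 303/5 kN·m ≈ 60.600000 kN·m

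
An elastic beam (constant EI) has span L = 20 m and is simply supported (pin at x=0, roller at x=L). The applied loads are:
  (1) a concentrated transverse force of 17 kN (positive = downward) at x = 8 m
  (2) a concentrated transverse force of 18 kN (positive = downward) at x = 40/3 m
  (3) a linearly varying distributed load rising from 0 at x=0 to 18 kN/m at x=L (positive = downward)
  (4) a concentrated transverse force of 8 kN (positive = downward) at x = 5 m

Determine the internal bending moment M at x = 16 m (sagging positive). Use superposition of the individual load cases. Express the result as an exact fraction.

M(16) = 2144/5 kN·m

Load 1 — point force P=17 kN at a=8 m (b=L-a=12):
  M_1 = Pa(L-x)/L  [x>a] = 17·8·(20-16)/20 = 136/5 kN·m
Load 2 — point force P=18 kN at a=40/3 m (b=L-a=20/3):
  M_2 = Pa(L-x)/L  [x>a] = 18·(40/3)·(20-16)/20 = 48 kN·m
Load 3 — triangular load w₀=18 kN/m (0→w₀ over full span):
  M_3 = w₀Lx/6 - w₀x³/(6L) = 18·20·16/6 - 18·16³/(6·20) = 1728/5 kN·m
Load 4 — point force P=8 kN at a=5 m (b=L-a=15):
  M_4 = Pa(L-x)/L  [x>a] = 8·5·(20-16)/20 = 8 kN·m
Superposition: M = Σ M_i = 2144/5 kN·m ≈ 428.800000 kN·m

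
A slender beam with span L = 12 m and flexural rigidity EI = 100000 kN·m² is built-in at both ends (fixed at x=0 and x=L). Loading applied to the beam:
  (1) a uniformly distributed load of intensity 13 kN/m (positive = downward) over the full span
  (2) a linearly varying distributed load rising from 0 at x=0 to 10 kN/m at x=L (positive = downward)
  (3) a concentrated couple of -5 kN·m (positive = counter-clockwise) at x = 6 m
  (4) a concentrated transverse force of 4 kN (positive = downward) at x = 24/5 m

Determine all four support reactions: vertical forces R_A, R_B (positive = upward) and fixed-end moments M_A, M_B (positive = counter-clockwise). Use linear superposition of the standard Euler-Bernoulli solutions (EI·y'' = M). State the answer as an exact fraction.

Load 1 — uniform load w=13 kN/m over full span:
  R_A = wL/2 = 13·12/2 = 78 kN
  M_A = wL²/12 = 13·12²/12 = 156 kN·m
  R_B = wL/2 = 13·12/2 = 78 kN
  M_B = -wL²/12 = -13·12²/12 = -156 kN·m
Load 2 — triangular load w₀=10 kN/m (0→w₀ over full span):
  R_A = 3w₀L/20 = 3·10·12/20 = 18 kN
  M_A = w₀L²/30 = 10·12²/30 = 48 kN·m
  R_B = 7w₀L/20 = 7·10·12/20 = 42 kN
  M_B = -w₀L²/20 = -10·12²/20 = -72 kN·m
Load 3 — applied couple M₀=-5 kN·m at a=6 m (b=L-a=6):
  R_A = 6M₀ab/L³ = 6·(-5)·6·6/12³ = -5/8 kN
  M_A = M₀b(2a-b)/L² = (-5)·6·(2·6-6)/12² = -5/4 kN·m
  R_B = -6M₀ab/L³ = -6·(-5)·6·6/12³ = 5/8 kN
  M_B = M₀a(2b-a)/L² = (-5)·6·(2·6-6)/12² = -5/4 kN·m
Load 4 — point force P=4 kN at a=24/5 m (b=L-a=36/5):
  R_A = Pb²(3a+b)/L³ = 4·(36/5)²·(3·(24/5)+(36/5))/12³ = 324/125 kN
  M_A = Pab²/L² = 4·(24/5)·(36/5)²/12² = 864/125 kN·m
  R_B = Pa²(a+3b)/L³ = 4·(24/5)²·((24/5)+3·(36/5))/12³ = 176/125 kN
  M_B = -Pa²b/L² = -4·(24/5)²·(36/5)/12² = -576/125 kN·m
Superposition: R_A = 97967/1000 kN, M_A = 104831/500 kN·m, R_B = 122033/1000 kN, M_B = -116929/500 kN·m

R_A = 97967/1000 kN, M_A = 104831/500 kN·m, R_B = 122033/1000 kN, M_B = -116929/500 kN·m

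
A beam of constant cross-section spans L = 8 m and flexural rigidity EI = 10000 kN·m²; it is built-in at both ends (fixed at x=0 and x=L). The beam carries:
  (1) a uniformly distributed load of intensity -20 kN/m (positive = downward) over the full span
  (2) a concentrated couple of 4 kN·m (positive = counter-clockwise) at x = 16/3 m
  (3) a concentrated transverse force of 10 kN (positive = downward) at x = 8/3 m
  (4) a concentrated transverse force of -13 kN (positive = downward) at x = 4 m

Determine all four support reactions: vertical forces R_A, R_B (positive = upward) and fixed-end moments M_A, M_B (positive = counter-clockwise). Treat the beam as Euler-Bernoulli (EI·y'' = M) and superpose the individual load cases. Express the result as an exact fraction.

R_A = -4235/54 kN, M_A = -2875/27 kN·m, R_B = -4567/54 kN, M_B = 3071/27 kN·m

Load 1 — uniform load w=-20 kN/m over full span:
  R_A = wL/2 = (-20)·8/2 = -80 kN
  M_A = wL²/12 = (-20)·8²/12 = -320/3 kN·m
  R_B = wL/2 = (-20)·8/2 = -80 kN
  M_B = -wL²/12 = -(-20)·8²/12 = 320/3 kN·m
Load 2 — applied couple M₀=4 kN·m at a=16/3 m (b=L-a=8/3):
  R_A = 6M₀ab/L³ = 6·4·(16/3)·(8/3)/8³ = 2/3 kN
  M_A = M₀b(2a-b)/L² = 4·(8/3)·(2·(16/3)-(8/3))/8² = 4/3 kN·m
  R_B = -6M₀ab/L³ = -6·4·(16/3)·(8/3)/8³ = -2/3 kN
  M_B = M₀a(2b-a)/L² = 4·(16/3)·(2·(8/3)-(16/3))/8² = 0 kN·m
Load 3 — point force P=10 kN at a=8/3 m (b=L-a=16/3):
  R_A = Pb²(3a+b)/L³ = 10·(16/3)²·(3·(8/3)+(16/3))/8³ = 200/27 kN
  M_A = Pab²/L² = 10·(8/3)·(16/3)²/8² = 320/27 kN·m
  R_B = Pa²(a+3b)/L³ = 10·(8/3)²·((8/3)+3·(16/3))/8³ = 70/27 kN
  M_B = -Pa²b/L² = -10·(8/3)²·(16/3)/8² = -160/27 kN·m
Load 4 — point force P=-13 kN at a=4 m (b=L-a=4):
  R_A = Pb²(3a+b)/L³ = (-13)·4²·(3·4+4)/8³ = -13/2 kN
  M_A = Pab²/L² = (-13)·4·4²/8² = -13 kN·m
  R_B = Pa²(a+3b)/L³ = (-13)·4²·(4+3·4)/8³ = -13/2 kN
  M_B = -Pa²b/L² = -(-13)·4²·4/8² = 13 kN·m
Superposition: R_A = -4235/54 kN, M_A = -2875/27 kN·m, R_B = -4567/54 kN, M_B = 3071/27 kN·m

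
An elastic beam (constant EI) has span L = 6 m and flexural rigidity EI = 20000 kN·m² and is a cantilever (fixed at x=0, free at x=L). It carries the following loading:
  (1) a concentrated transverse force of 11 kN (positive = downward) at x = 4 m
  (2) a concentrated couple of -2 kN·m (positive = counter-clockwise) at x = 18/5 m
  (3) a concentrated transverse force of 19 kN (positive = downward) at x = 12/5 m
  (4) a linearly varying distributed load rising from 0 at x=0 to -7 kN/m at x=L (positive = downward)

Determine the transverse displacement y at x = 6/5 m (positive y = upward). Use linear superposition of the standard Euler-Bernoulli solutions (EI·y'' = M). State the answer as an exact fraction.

Load 1 — point force P=11 kN at a=4 m (b=L-a=2):
  y_1 = -Px²(3a-x)/(6EI)  [x≤a] = -11·(6/5)²·(3·4-(6/5))/(6·20000) = -891/625000 m
Load 2 — applied couple M₀=-2 kN·m at a=18/5 m (b=L-a=12/5):
  y_2 = M₀x²/(2EI)  [x≤a] = (-2)·(6/5)²/(2·20000) = -9/125000 m
Load 3 — point force P=19 kN at a=12/5 m (b=L-a=18/5):
  y_3 = -Px²(3a-x)/(6EI)  [x≤a] = -19·(6/5)²·(3·(12/5)-(6/5))/(6·20000) = -171/125000 m
Load 4 — triangular load w₀=-7 kN/m (0→w₀ over full span):
  y_4 = (w₀Lx³/12-w₀L²x²/6-w₀x⁵/(120L))/EI = ((-7)·6·(6/5)³/12-(-7)·6²·(6/5)²/6-(-7)·(6/5)⁵/(120·6))/20000 = 425439/156250000 m
Superposition: y = Σ y_i = -22311/156250000 m ≈ -0.000143 m

y(6/5) = -22311/156250000 m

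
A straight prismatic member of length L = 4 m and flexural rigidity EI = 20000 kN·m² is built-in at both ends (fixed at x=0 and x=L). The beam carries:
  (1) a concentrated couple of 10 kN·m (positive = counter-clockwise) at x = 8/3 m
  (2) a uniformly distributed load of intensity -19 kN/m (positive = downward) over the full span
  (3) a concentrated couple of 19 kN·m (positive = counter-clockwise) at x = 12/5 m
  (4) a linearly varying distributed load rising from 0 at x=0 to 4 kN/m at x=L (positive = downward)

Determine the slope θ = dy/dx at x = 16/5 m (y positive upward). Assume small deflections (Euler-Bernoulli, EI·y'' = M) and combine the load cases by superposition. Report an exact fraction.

Load 1 — applied couple M₀=10 kN·m at a=8/3 m (b=L-a=4/3):
  θ_1 = (R_Ax²/2 - M_Ax - M₀(x-a))/EI  [x>a] with R_A=10/3, M_A=10/3 = ((10/3)·(16/5)²/2 - (10/3)·(16/5) - 10·((16/5)-(8/3)))/20000 = 1/18750 rad
Load 2 — uniform load w=-19 kN/m over full span:
  θ_2 = -wx(L-x)(L-2x)/(12EI) = -(-19)·(16/5)·(4-(16/5))·(4-2·(16/5))/(12·20000) = -38/78125 rad
Load 3 — applied couple M₀=19 kN·m at a=12/5 m (b=L-a=8/5):
  θ_3 = (R_Ax²/2 - M_Ax - M₀(x-a))/EI  [x>a] with R_A=171/25, M_A=152/25 = ((171/25)·(16/5)²/2 - (152/25)·(16/5) - 19·((16/5)-(12/5)))/20000 = 57/3125000 rad
Load 4 — triangular load w₀=4 kN/m (0→w₀ over full span):
  θ_4 = -w₀(2x(L-x)(L-2x)(x+2L)+x²(L-x)²)/(120LEI) = -4·(2·(16/5)·(4-(16/5))·(4-2·(16/5))·((16/5)+2·4)+(16/5)²·(4-(16/5))²)/(120·4·20000) = 64/1171875 rad
Superposition: θ = Σ θ_i = -3377/9375000 rad ≈ -0.000360 rad

θ(16/5) = -3377/9375000 rad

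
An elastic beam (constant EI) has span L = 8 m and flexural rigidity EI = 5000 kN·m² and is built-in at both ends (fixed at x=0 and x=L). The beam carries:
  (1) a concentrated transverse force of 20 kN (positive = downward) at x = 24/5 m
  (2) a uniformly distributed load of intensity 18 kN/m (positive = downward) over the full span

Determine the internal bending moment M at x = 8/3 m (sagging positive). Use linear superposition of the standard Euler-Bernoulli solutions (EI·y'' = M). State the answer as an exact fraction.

M(8/3) = 2656/75 kN·m

Load 1 — point force P=20 kN at a=24/5 m (b=L-a=16/5):
  M_1 = Pb²(3a+b)x/L³ - Pab²/L²  [x≤a] = 20·(16/5)²·(3·(24/5)+(16/5))·(8/3)/8³ - 20·(24/5)·(16/5)²/8² = 256/75 kN·m
Load 2 — uniform load w=18 kN/m over full span:
  M_2 = wLx/2 - wL²/12 - wx²/2 = 18·8·(8/3)/2 - 18·8²/12 - 18·(8/3)²/2 = 32 kN·m
Superposition: M = Σ M_i = 2656/75 kN·m ≈ 35.413333 kN·m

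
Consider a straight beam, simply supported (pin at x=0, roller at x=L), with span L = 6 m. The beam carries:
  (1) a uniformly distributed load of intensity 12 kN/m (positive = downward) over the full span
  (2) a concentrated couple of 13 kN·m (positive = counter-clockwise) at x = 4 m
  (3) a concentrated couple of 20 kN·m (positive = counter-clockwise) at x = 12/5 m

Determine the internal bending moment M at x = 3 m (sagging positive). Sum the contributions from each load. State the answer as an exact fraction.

Load 1 — uniform load w=12 kN/m over full span:
  M_1 = wx(L-x)/2 = 12·3·(6-3)/2 = 54 kN·m
Load 2 — applied couple M₀=13 kN·m at a=4 m (b=L-a=2):
  M_2 = M₀x/L  [x≤a] = 13·3/6 = 13/2 kN·m
Load 3 — applied couple M₀=20 kN·m at a=12/5 m (b=L-a=18/5):
  M_3 = M₀x/L - M₀  [x>a] = 20·3/6 - 20 = -10 kN·m
Superposition: M = Σ M_i = 101/2 kN·m ≈ 50.500000 kN·m

M(3) = 101/2 kN·m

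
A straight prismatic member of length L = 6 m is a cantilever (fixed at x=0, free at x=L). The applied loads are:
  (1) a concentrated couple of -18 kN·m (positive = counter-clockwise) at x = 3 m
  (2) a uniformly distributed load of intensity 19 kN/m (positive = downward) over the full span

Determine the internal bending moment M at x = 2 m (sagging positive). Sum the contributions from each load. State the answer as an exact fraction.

Load 1 — applied couple M₀=-18 kN·m at a=3 m (b=L-a=3):
  M_1 = M₀  [x≤a] = (-18) = -18 kN·m
Load 2 — uniform load w=19 kN/m over full span:
  M_2 = -w(L-x)²/2 = -19·(6-2)²/2 = -152 kN·m
Superposition: M = Σ M_i = -170 kN·m ≈ -170.000000 kN·m

M(2) = -170 kN·m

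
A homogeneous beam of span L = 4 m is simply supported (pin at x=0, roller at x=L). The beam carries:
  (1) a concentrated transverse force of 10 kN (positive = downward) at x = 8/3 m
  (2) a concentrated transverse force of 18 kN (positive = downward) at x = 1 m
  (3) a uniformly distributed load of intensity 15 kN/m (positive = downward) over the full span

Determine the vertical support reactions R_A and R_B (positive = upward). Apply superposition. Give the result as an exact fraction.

Load 1 — point force P=10 kN at a=8/3 m (b=L-a=4/3):
  R_A = Pb/L = 10·(4/3)/4 = 10/3 kN
  R_B = Pa/L = 10·(8/3)/4 = 20/3 kN
Load 2 — point force P=18 kN at a=1 m (b=L-a=3):
  R_A = Pb/L = 18·3/4 = 27/2 kN
  R_B = Pa/L = 18·1/4 = 9/2 kN
Load 3 — uniform load w=15 kN/m over full span:
  R_A = wL/2 = 15·4/2 = 30 kN
  R_B = wL/2 = 15·4/2 = 30 kN
Superposition: R_A = 281/6 kN, R_B = 247/6 kN

R_A = 281/6 kN, R_B = 247/6 kN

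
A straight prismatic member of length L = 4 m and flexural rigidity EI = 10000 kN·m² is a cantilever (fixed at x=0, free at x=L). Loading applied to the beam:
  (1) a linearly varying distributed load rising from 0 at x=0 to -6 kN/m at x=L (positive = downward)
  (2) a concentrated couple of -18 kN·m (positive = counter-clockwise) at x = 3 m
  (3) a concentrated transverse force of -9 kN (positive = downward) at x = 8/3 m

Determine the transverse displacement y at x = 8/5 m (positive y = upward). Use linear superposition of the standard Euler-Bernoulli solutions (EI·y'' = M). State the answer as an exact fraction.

Load 1 — triangular load w₀=-6 kN/m (0→w₀ over full span):
  y_1 = (w₀Lx³/12-w₀L²x²/6-w₀x⁵/(120L))/EI = ((-6)·4·(8/5)³/12-(-6)·4²·(8/5)²/6-(-6)·(8/5)⁵/(120·4))/10000 = 32128/9765625 m
Load 2 — applied couple M₀=-18 kN·m at a=3 m (b=L-a=1):
  y_2 = M₀x²/(2EI)  [x≤a] = (-18)·(8/5)²/(2·10000) = -36/15625 m
Load 3 — point force P=-9 kN at a=8/3 m (b=L-a=4/3):
  y_3 = -Px²(3a-x)/(6EI)  [x≤a] = -(-9)·(8/5)²·(3·(8/3)-(8/5))/(6·10000) = 192/78125 m
Superposition: y = Σ y_i = 33628/9765625 m ≈ 0.003444 m

y(8/5) = 33628/9765625 m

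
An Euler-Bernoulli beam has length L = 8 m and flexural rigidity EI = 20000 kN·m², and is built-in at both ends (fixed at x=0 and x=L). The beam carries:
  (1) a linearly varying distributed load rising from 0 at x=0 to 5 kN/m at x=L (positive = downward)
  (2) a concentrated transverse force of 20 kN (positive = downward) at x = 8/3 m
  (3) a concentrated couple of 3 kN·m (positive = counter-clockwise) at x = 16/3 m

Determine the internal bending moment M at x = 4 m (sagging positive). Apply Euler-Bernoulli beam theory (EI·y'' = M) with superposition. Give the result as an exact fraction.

Load 1 — triangular load w₀=5 kN/m (0→w₀ over full span):
  M_1 = 3w₀Lx/20 - w₀L²/30 - w₀x³/(6L) = 3·5·8·4/20 - 5·8²/30 - 5·4³/(6·8) = 20/3 kN·m
Load 2 — point force P=20 kN at a=8/3 m (b=L-a=16/3):
  M_2 = Pa²(a+3b)(L-x)/L³ - Pa²b/L²  [x>a] = 20·(8/3)²·((8/3)+3·(16/3))·(8-4)/8³ - 20·(8/3)²·(16/3)/8² = 80/9 kN·m
Load 3 — applied couple M₀=3 kN·m at a=16/3 m (b=L-a=8/3):
  M_3 = R_Ax - M_A  [x≤a] with R_A=1/2, M_A=1 = (1/2)·4 - 1 = 1 kN·m
Superposition: M = Σ M_i = 149/9 kN·m ≈ 16.555556 kN·m

M(4) = 149/9 kN·m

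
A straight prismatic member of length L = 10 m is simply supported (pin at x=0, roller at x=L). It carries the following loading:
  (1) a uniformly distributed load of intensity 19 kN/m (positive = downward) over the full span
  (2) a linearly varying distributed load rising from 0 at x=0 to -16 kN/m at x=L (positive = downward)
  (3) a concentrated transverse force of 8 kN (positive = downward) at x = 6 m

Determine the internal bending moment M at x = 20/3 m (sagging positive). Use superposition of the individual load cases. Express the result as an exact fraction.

M(20/3) = 10396/81 kN·m

Load 1 — uniform load w=19 kN/m over full span:
  M_1 = wx(L-x)/2 = 19·(20/3)·(10-(20/3))/2 = 1900/9 kN·m
Load 2 — triangular load w₀=-16 kN/m (0→w₀ over full span):
  M_2 = w₀Lx/6 - w₀x³/(6L) = (-16)·10·(20/3)/6 - (-16)·(20/3)³/(6·10) = -8000/81 kN·m
Load 3 — point force P=8 kN at a=6 m (b=L-a=4):
  M_3 = Pa(L-x)/L  [x>a] = 8·6·(10-(20/3))/10 = 16 kN·m
Superposition: M = Σ M_i = 10396/81 kN·m ≈ 128.345679 kN·m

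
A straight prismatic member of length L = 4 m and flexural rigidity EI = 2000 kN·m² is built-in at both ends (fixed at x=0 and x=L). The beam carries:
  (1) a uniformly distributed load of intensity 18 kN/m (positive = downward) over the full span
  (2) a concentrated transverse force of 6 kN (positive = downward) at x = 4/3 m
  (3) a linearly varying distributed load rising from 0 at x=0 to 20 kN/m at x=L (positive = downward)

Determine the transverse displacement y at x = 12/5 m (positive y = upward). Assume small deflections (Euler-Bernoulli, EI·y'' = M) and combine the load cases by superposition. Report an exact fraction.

Load 1 — uniform load w=18 kN/m over full span:
  y_1 = -wx²(L-x)²/(24EI) = -18·(12/5)²·(4-(12/5))²/(24·2000) = -432/78125 m
Load 2 — point force P=6 kN at a=4/3 m (b=L-a=8/3):
  y_2 = -Pa²(L-x)²(3bL-(3b+a)(L-x))/(6L³EI)  [x>a] = -6·(4/3)²·(4-(12/5))²·(3·(8/3)·4-(3·(8/3)+(4/3))·(4-(12/5)))/(6·4³·2000) = -256/421875 m
Load 3 — triangular load w₀=20 kN/m (0→w₀ over full span):
  y_3 = -w₀x²(L-x)²(x+2L)/(120LEI) = -20·(12/5)²·(4-(12/5))²·((12/5)+2·4)/(120·4·2000) = -1248/390625 m
Superposition: y = Σ y_i = -98416/10546875 m ≈ -0.009331 m

y(12/5) = -98416/10546875 m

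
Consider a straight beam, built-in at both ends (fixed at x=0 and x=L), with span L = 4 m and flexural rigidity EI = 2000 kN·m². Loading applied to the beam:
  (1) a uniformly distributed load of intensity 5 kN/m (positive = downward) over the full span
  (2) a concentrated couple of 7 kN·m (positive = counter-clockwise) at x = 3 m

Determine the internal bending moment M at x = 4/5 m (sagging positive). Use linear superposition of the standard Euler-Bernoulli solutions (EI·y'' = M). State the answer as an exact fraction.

Load 1 — uniform load w=5 kN/m over full span:
  M_1 = wLx/2 - wL²/12 - wx²/2 = 5·4·(4/5)/2 - 5·4²/12 - 5·(4/5)²/2 = -4/15 kN·m
Load 2 — applied couple M₀=7 kN·m at a=3 m (b=L-a=1):
  M_2 = R_Ax - M_A  [x≤a] with R_A=63/32, M_A=35/16 = (63/32)·(4/5) - (35/16) = -49/80 kN·m
Superposition: M = Σ M_i = -211/240 kN·m ≈ -0.879167 kN·m

M(4/5) = -211/240 kN·m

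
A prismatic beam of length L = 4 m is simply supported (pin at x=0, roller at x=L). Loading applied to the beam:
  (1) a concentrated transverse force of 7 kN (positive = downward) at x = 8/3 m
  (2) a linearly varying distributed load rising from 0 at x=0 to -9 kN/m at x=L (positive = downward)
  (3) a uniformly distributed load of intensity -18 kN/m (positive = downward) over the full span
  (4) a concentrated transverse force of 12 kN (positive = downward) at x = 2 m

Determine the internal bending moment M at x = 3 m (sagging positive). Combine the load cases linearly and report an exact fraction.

Load 1 — point force P=7 kN at a=8/3 m (b=L-a=4/3):
  M_1 = Pa(L-x)/L  [x>a] = 7·(8/3)·(4-3)/4 = 14/3 kN·m
Load 2 — triangular load w₀=-9 kN/m (0→w₀ over full span):
  M_2 = w₀Lx/6 - w₀x³/(6L) = (-9)·4·3/6 - (-9)·3³/(6·4) = -63/8 kN·m
Load 3 — uniform load w=-18 kN/m over full span:
  M_3 = wx(L-x)/2 = (-18)·3·(4-3)/2 = -27 kN·m
Load 4 — point force P=12 kN at a=2 m (b=L-a=2):
  M_4 = Pa(L-x)/L  [x>a] = 12·2·(4-3)/4 = 6 kN·m
Superposition: M = Σ M_i = -581/24 kN·m ≈ -24.208333 kN·m

M(3) = -581/24 kN·m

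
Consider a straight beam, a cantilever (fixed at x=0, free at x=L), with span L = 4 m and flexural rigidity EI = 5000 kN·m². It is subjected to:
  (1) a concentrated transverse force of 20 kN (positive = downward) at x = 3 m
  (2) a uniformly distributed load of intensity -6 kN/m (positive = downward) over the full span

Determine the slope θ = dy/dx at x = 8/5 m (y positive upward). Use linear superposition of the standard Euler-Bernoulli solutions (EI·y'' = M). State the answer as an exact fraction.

Load 1 — point force P=20 kN at a=3 m (b=L-a=1):
  θ_1 = -Px(2a-x)/(2EI)  [x≤a] = -20·(8/5)·(2·3-(8/5))/(2·5000) = -44/3125 rad
Load 2 — uniform load w=-6 kN/m over full span:
  θ_2 = -wx(x²-3Lx+3L²)/(6EI) = -(-6)·(8/5)·((8/5)²-3·4·(8/5)+3·4²)/(6·5000) = 784/78125 rad
Superposition: θ = Σ θ_i = -316/78125 rad ≈ -0.004045 rad

θ(8/5) = -316/78125 rad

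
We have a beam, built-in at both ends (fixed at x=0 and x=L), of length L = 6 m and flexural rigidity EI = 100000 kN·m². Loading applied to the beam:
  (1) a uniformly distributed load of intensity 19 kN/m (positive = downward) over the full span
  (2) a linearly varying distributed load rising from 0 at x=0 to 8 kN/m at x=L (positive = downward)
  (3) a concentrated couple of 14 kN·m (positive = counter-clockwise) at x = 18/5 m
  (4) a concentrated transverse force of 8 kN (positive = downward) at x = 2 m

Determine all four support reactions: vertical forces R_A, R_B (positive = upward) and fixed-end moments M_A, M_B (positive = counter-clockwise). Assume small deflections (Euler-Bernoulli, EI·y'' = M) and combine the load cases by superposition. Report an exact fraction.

R_A = 49603/675 kN, M_A = 17593/225 kN·m, R_B = 48947/675 kN, M_B = -16487/225 kN·m

Load 1 — uniform load w=19 kN/m over full span:
  R_A = wL/2 = 19·6/2 = 57 kN
  M_A = wL²/12 = 19·6²/12 = 57 kN·m
  R_B = wL/2 = 19·6/2 = 57 kN
  M_B = -wL²/12 = -19·6²/12 = -57 kN·m
Load 2 — triangular load w₀=8 kN/m (0→w₀ over full span):
  R_A = 3w₀L/20 = 3·8·6/20 = 36/5 kN
  M_A = w₀L²/30 = 8·6²/30 = 48/5 kN·m
  R_B = 7w₀L/20 = 7·8·6/20 = 84/5 kN
  M_B = -w₀L²/20 = -8·6²/20 = -72/5 kN·m
Load 3 — applied couple M₀=14 kN·m at a=18/5 m (b=L-a=12/5):
  R_A = 6M₀ab/L³ = 6·14·(18/5)·(12/5)/6³ = 84/25 kN
  M_A = M₀b(2a-b)/L² = 14·(12/5)·(2·(18/5)-(12/5))/6² = 112/25 kN·m
  R_B = -6M₀ab/L³ = -6·14·(18/5)·(12/5)/6³ = -84/25 kN
  M_B = M₀a(2b-a)/L² = 14·(18/5)·(2·(12/5)-(18/5))/6² = 42/25 kN·m
Load 4 — point force P=8 kN at a=2 m (b=L-a=4):
  R_A = Pb²(3a+b)/L³ = 8·4²·(3·2+4)/6³ = 160/27 kN
  M_A = Pab²/L² = 8·2·4²/6² = 64/9 kN·m
  R_B = Pa²(a+3b)/L³ = 8·2²·(2+3·4)/6³ = 56/27 kN
  M_B = -Pa²b/L² = -8·2²·4/6² = -32/9 kN·m
Superposition: R_A = 49603/675 kN, M_A = 17593/225 kN·m, R_B = 48947/675 kN, M_B = -16487/225 kN·m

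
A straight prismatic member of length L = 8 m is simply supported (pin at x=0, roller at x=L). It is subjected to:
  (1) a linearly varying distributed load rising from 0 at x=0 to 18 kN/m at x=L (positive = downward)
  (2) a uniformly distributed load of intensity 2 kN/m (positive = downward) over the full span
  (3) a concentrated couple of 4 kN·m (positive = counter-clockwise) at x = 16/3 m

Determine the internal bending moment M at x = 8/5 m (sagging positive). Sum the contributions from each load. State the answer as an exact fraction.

Load 1 — triangular load w₀=18 kN/m (0→w₀ over full span):
  M_1 = w₀Lx/6 - w₀x³/(6L) = 18·8·(8/5)/6 - 18·(8/5)³/(6·8) = 4608/125 kN·m
Load 2 — uniform load w=2 kN/m over full span:
  M_2 = wx(L-x)/2 = 2·(8/5)·(8-(8/5))/2 = 256/25 kN·m
Load 3 — applied couple M₀=4 kN·m at a=16/3 m (b=L-a=8/3):
  M_3 = M₀x/L  [x≤a] = 4·(8/5)/8 = 4/5 kN·m
Superposition: M = Σ M_i = 5988/125 kN·m ≈ 47.904000 kN·m

M(8/5) = 5988/125 kN·m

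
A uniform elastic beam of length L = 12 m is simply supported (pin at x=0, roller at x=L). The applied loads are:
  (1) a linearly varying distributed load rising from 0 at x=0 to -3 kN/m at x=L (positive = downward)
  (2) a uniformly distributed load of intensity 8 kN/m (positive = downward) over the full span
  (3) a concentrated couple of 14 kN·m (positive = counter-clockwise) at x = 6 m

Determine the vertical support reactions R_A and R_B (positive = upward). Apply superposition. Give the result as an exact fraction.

R_A = 259/6 kN, R_B = 209/6 kN

Load 1 — triangular load w₀=-3 kN/m (0→w₀ over full span):
  R_A = w₀L/6 = (-3)·12/6 = -6 kN
  R_B = w₀L/3 = (-3)·12/3 = -12 kN
Load 2 — uniform load w=8 kN/m over full span:
  R_A = wL/2 = 8·12/2 = 48 kN
  R_B = wL/2 = 8·12/2 = 48 kN
Load 3 — applied couple M₀=14 kN·m at a=6 m (b=L-a=6):
  R_A = M₀/L = 14/12 = 7/6 kN
  R_B = -M₀/L = -14/12 = -7/6 kN
Superposition: R_A = 259/6 kN, R_B = 209/6 kN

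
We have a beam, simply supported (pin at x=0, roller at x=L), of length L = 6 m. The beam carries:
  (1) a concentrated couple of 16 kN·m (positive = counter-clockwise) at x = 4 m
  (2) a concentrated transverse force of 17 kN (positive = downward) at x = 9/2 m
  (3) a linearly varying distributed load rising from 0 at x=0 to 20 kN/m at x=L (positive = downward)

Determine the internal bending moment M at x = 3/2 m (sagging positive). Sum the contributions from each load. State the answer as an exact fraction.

Load 1 — applied couple M₀=16 kN·m at a=4 m (b=L-a=2):
  M_1 = M₀x/L  [x≤a] = 16·(3/2)/6 = 4 kN·m
Load 2 — point force P=17 kN at a=9/2 m (b=L-a=3/2):
  M_2 = Pbx/L  [x≤a] = 17·(3/2)·(3/2)/6 = 51/8 kN·m
Load 3 — triangular load w₀=20 kN/m (0→w₀ over full span):
  M_3 = w₀Lx/6 - w₀x³/(6L) = 20·6·(3/2)/6 - 20·(3/2)³/(6·6) = 225/8 kN·m
Superposition: M = Σ M_i = 77/2 kN·m ≈ 38.500000 kN·m

M(3/2) = 77/2 kN·m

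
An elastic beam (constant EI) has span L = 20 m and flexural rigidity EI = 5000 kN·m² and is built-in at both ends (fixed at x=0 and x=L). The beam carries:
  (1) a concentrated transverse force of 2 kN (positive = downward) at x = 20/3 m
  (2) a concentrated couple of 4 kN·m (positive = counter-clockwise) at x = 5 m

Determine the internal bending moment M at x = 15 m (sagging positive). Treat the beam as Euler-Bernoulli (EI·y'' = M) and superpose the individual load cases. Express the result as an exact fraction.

M(15) = -53/216 kN·m

Load 1 — point force P=2 kN at a=20/3 m (b=L-a=40/3):
  M_1 = Pa²(a+3b)(L-x)/L³ - Pa²b/L²  [x>a] = 2·(20/3)²·((20/3)+3·(40/3))·(20-15)/20³ - 2·(20/3)²·(40/3)/20² = -10/27 kN·m
Load 2 — applied couple M₀=4 kN·m at a=5 m (b=L-a=15):
  M_2 = R_Ax - M_A - M₀  [x>a] with R_A=9/40, M_A=-3/4 = (9/40)·15 - (-3/4) - 4 = 1/8 kN·m
Superposition: M = Σ M_i = -53/216 kN·m ≈ -0.245370 kN·m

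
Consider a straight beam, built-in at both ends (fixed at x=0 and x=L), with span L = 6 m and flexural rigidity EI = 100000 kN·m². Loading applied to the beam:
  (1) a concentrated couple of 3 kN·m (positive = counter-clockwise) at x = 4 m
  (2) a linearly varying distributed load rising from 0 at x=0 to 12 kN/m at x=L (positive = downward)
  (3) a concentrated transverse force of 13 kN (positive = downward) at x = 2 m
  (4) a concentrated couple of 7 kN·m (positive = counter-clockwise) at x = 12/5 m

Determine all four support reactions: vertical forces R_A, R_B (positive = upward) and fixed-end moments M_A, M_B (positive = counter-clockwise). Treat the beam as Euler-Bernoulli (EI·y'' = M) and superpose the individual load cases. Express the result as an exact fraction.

Load 1 — applied couple M₀=3 kN·m at a=4 m (b=L-a=2):
  R_A = 6M₀ab/L³ = 6·3·4·2/6³ = 2/3 kN
  M_A = M₀b(2a-b)/L² = 3·2·(2·4-2)/6² = 1 kN·m
  R_B = -6M₀ab/L³ = -6·3·4·2/6³ = -2/3 kN
  M_B = M₀a(2b-a)/L² = 3·4·(2·2-4)/6² = 0 kN·m
Load 2 — triangular load w₀=12 kN/m (0→w₀ over full span):
  R_A = 3w₀L/20 = 3·12·6/20 = 54/5 kN
  M_A = w₀L²/30 = 12·6²/30 = 72/5 kN·m
  R_B = 7w₀L/20 = 7·12·6/20 = 126/5 kN
  M_B = -w₀L²/20 = -12·6²/20 = -108/5 kN·m
Load 3 — point force P=13 kN at a=2 m (b=L-a=4):
  R_A = Pb²(3a+b)/L³ = 13·4²·(3·2+4)/6³ = 260/27 kN
  M_A = Pab²/L² = 13·2·4²/6² = 104/9 kN·m
  R_B = Pa²(a+3b)/L³ = 13·2²·(2+3·4)/6³ = 91/27 kN
  M_B = -Pa²b/L² = -13·2²·4/6² = -52/9 kN·m
Load 4 — applied couple M₀=7 kN·m at a=12/5 m (b=L-a=18/5):
  R_A = 6M₀ab/L³ = 6·7·(12/5)·(18/5)/6³ = 42/25 kN
  M_A = M₀b(2a-b)/L² = 7·(18/5)·(2·(12/5)-(18/5))/6² = 21/25 kN·m
  R_B = -6M₀ab/L³ = -6·7·(12/5)·(18/5)/6³ = -42/25 kN
  M_B = M₀a(2b-a)/L² = 7·(12/5)·(2·(18/5)-(12/5))/6² = 56/25 kN·m
Superposition: R_A = 15374/675 kN, M_A = 6254/225 kN·m, R_B = 17701/675 kN, M_B = -5656/225 kN·m

R_A = 15374/675 kN, M_A = 6254/225 kN·m, R_B = 17701/675 kN, M_B = -5656/225 kN·m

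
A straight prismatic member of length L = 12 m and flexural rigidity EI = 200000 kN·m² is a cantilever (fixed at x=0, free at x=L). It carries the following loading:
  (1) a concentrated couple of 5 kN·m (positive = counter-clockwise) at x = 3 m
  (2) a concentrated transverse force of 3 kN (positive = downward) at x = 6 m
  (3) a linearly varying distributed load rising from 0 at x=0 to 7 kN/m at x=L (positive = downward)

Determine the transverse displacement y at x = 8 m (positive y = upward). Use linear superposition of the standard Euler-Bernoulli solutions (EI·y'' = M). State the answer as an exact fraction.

y(8) = -679841/18000000 m

Load 1 — applied couple M₀=5 kN·m at a=3 m (b=L-a=9):
  y_1 = M₀a(2x-a)/(2EI)  [x>a] = 5·3·(2·8-3)/(2·200000) = 39/80000 m
Load 2 — point force P=3 kN at a=6 m (b=L-a=6):
  y_2 = -Pa²(3x-a)/(6EI)  [x>a] = -3·6²·(3·8-6)/(6·200000) = -81/50000 m
Load 3 — triangular load w₀=7 kN/m (0→w₀ over full span):
  y_3 = (w₀Lx³/12-w₀L²x²/6-w₀x⁵/(120L))/EI = (7·12·8³/12-7·12²·8²/6-7·8⁵/(120·12))/200000 = -5152/140625 m
Superposition: y = Σ y_i = -679841/18000000 m ≈ -0.037769 m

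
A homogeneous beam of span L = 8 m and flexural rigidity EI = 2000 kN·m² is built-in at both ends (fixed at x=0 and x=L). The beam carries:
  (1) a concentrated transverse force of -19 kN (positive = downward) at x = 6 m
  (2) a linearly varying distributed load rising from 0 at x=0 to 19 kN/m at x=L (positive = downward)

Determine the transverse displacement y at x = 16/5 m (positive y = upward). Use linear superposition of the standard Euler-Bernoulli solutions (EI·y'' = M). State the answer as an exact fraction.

Load 1 — point force P=-19 kN at a=6 m (b=L-a=2):
  y_1 = -Pb²x²(3aL-(3a+b)x)/(6L³EI)  [x≤a] = -(-19)·2²·(16/5)²·(3·6·8-(3·6+2)·(16/5))/(6·8³·2000) = 19/1875 m
Load 2 — triangular load w₀=19 kN/m (0→w₀ over full span):
  y_2 = -w₀x²(L-x)²(x+2L)/(120LEI) = -19·(16/5)²·(8-(16/5))²·((16/5)+2·8)/(120·8·2000) = -87552/1953125 m
Superposition: y = Σ y_i = -203281/5859375 m ≈ -0.034693 m

y(16/5) = -203281/5859375 m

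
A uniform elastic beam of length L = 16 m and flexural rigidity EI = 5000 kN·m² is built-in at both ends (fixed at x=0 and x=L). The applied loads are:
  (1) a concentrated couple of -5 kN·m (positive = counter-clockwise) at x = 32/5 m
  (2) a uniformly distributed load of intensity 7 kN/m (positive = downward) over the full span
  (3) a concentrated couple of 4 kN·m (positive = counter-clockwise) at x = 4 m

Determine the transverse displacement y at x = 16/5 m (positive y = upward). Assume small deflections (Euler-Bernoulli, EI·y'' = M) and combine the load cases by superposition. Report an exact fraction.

Load 1 — applied couple M₀=-5 kN·m at a=32/5 m (b=L-a=48/5):
  y_1 = (R_Ax³/6 - M_Ax²/2)/EI  [x≤a] with R_A=-9/20, M_A=-3/5 = ((-9/20)·(16/5)³/6 - (-3/5)·(16/5)²/2)/5000 = 48/390625 m
Load 2 — uniform load w=7 kN/m over full span:
  y_2 = -wx²(L-x)²/(24EI) = -7·(16/5)²·(16-(16/5))²/(24·5000) = -114688/1171875 m
Load 3 — applied couple M₀=4 kN·m at a=4 m (b=L-a=12):
  y_3 = (R_Ax³/6 - M_Ax²/2)/EI  [x≤a] with R_A=9/32, M_A=-3/4 = ((9/32)·(16/5)³/6 - (-3/4)·(16/5)²/2)/5000 = 84/78125 m
Superposition: y = Σ y_i = -113284/1171875 m ≈ -0.096669 m

y(16/5) = -113284/1171875 m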